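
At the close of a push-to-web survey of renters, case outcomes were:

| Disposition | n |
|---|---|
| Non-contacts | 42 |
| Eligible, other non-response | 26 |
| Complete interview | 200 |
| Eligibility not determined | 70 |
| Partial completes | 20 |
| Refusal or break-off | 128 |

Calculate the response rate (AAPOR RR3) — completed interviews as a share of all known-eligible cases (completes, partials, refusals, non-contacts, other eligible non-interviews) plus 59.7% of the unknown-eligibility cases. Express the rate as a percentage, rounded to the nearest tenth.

43.7%

Num → 200
Known eligible → 200 + 20 + 128 + 42 + 26 = 416
e × U → 0.5970 × 70 = 41.79
Denominator → 416 + 41.79 = 457.79
RR3 = 200 / 457.79 = 0.4369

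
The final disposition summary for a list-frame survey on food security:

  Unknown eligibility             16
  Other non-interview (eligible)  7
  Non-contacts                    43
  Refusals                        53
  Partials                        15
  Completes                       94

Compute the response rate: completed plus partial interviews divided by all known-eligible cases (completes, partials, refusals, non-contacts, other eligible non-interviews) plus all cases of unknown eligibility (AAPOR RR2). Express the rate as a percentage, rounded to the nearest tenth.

47.8%

Top: 94 + 15 = 109
Denominator: 94 + 15 + 53 + 43 + 7 + 16 = 228
RR2 = 109 / 228 = 0.4781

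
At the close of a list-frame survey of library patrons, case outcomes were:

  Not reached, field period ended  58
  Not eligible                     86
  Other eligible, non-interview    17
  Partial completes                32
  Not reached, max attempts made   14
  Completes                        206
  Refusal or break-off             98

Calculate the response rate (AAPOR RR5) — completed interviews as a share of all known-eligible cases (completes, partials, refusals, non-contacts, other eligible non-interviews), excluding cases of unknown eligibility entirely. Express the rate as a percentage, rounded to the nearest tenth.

48.5%

No contact after all attempts = 58 + 14 = 72
Num → 206
Denom → 206 + 32 + 98 + 72 + 17 = 425
RR5 = 206 / 425 = 0.4847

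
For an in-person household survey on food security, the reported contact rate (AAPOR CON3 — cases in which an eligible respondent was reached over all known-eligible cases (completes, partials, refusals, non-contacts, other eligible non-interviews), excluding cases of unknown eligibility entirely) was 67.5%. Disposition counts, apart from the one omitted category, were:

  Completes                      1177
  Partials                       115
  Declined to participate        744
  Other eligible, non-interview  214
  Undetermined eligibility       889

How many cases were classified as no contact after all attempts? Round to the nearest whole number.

Top = 1177 + 115 + 744 + 214 = 2250
CON3 = 2250 / D = 0.675
D = 2250 / 0.675 = 3333.3
Remaining denominator categories sum to 2250
no contact after all attempts = 3333.3 − 2250 ≈ 1083

1083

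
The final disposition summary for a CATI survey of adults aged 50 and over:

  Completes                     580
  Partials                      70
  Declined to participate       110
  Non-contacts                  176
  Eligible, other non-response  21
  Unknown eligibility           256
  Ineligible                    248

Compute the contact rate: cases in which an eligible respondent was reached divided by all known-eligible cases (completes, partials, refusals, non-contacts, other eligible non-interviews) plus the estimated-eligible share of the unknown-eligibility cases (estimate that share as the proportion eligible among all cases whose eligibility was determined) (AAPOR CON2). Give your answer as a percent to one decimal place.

67.3%

Numerator = 580 + 70 + 110 + 21 = 781
Eligible (known) = 580 + 70 + 110 + 176 + 21 = 957
e = 957 / (957 + 248) = 957 / 1205 = 0.7942
e × U = 0.7942 × 256 = 203.32
Base = 957 + 203.32 = 1160.32
CON2 = 781 / 1160.32 = 0.6731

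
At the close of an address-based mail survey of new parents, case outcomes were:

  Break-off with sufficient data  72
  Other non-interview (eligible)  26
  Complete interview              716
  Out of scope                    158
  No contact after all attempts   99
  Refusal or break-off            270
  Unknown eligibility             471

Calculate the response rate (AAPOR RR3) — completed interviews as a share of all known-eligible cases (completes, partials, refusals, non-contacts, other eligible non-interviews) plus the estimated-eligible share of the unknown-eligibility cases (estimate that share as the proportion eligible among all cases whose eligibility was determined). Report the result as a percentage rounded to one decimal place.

44.8%

Numerator: 716
Eligible (known): 716 + 72 + 270 + 99 + 26 = 1183
e = 1183 / (1183 + 158) = 1183 / 1341 = 0.8822
Eligible share of unknowns: 0.8822 × 471 = 415.52
Base: 1183 + 415.52 = 1598.52
RR3 = 716 / 1598.52 = 0.4479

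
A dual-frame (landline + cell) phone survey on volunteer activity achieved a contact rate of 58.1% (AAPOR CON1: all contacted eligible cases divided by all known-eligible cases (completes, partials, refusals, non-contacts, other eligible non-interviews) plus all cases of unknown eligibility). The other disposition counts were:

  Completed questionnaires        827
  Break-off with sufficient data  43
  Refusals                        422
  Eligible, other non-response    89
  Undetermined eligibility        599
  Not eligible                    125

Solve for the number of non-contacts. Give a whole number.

Numerator: 827 + 43 + 422 + 89 = 1381
CON1 = 1381 / D = 0.581
D = 1381 / 0.581 = 2376.9
Rest of base = 1980
non-contacts = 2376.9 − 1980 ≈ 397

397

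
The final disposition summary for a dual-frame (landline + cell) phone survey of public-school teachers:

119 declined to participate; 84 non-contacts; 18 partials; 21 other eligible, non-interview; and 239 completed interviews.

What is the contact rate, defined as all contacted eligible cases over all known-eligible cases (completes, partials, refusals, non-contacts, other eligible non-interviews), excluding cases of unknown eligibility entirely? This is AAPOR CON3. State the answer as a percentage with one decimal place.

Num → 239 + 18 + 119 + 21 = 397
Denom → 239 + 18 + 119 + 84 + 21 = 481
CON3 = 397 / 481 = 0.8254

82.5%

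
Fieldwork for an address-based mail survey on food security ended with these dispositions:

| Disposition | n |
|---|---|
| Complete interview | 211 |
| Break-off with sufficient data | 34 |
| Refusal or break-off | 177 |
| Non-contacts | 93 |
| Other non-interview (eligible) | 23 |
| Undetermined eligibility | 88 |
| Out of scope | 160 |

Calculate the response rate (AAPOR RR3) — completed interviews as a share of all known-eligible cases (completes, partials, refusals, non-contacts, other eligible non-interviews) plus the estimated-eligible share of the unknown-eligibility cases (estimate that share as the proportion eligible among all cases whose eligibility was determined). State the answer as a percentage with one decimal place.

Num: 211
Eligible (known): 211 + 34 + 177 + 93 + 23 = 538
e = 538 / (538 + 160) = 538 / 698 = 0.7708
Estimated eligible among unknowns: 0.7708 × 88 = 67.83
Denom: 538 + 67.83 = 605.83
RR3 = 211 / 605.83 = 0.3483

34.8%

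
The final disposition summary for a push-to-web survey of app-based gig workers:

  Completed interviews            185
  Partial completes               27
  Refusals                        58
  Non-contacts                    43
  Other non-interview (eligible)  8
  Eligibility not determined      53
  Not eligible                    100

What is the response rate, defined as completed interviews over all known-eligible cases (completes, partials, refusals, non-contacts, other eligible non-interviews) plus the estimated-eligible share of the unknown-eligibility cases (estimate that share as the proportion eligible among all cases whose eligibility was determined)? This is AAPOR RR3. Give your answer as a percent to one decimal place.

51.2%

Top: 185
Eligible (known): 185 + 27 + 58 + 43 + 8 = 321
e = 321 / (321 + 100) = 321 / 421 = 0.7625
Estimated eligible among unknowns: 0.7625 × 53 = 40.41
Base: 321 + 40.41 = 361.41
RR3 = 185 / 361.41 = 0.5119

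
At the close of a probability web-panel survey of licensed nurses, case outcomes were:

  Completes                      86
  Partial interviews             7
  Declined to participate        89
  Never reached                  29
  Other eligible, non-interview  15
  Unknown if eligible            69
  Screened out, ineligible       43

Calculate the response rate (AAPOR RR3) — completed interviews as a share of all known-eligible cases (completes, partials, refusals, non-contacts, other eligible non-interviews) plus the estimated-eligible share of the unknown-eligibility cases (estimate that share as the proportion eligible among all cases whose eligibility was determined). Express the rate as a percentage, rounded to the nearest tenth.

Top → 86
Known eligible → 86 + 7 + 89 + 29 + 15 = 226
e = 226 / (226 + 43) = 226 / 269 = 0.8401
e × U → 0.8401 × 69 = 57.97
Base → 226 + 57.97 = 283.97
RR3 = 86 / 283.97 = 0.3028

30.3%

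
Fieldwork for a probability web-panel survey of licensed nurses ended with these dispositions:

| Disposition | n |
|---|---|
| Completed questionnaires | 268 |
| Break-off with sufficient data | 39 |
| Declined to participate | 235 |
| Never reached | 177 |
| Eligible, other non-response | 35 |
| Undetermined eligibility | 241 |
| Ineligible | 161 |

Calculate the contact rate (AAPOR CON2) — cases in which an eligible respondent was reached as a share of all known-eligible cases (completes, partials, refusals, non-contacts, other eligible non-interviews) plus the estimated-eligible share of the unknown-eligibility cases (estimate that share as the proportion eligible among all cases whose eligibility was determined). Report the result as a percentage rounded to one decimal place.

Numerator = 268 + 39 + 235 + 35 = 577
Known eligible = 268 + 39 + 235 + 177 + 35 = 754
e = 754 / (754 + 161) = 754 / 915 = 0.8240
Estimated eligible among unknowns = 0.8240 × 241 = 198.58
Base = 754 + 198.58 = 952.58
CON2 = 577 / 952.58 = 0.6057

60.6%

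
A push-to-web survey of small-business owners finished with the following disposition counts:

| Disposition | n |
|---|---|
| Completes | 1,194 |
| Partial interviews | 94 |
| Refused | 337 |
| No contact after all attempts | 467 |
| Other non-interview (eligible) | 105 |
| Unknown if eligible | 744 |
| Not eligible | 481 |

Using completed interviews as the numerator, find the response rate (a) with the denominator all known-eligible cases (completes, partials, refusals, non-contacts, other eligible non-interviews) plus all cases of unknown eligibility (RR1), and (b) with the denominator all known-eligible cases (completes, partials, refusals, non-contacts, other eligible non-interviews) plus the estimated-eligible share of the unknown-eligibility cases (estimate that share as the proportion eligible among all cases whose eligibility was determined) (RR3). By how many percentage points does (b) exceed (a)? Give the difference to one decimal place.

Top → 1194
Denom → 1194 + 94 + 337 + 467 + 105 + 744 = 2941
RR1 = 1194 / 2941 = 0.4060
Known eligible → 1194 + 94 + 337 + 467 + 105 = 2197
e = 2197 / (2197 + 481) = 2197 / 2678 = 0.8204
Estimated eligible among unknowns → 0.8204 × 744 = 610.38
Denom → 2197 + 610.38 = 2807.38
RR3 = 1194 / 2807.38 = 0.4253
Difference = 42.53 − 40.60 = 1.93 percentage points

1.9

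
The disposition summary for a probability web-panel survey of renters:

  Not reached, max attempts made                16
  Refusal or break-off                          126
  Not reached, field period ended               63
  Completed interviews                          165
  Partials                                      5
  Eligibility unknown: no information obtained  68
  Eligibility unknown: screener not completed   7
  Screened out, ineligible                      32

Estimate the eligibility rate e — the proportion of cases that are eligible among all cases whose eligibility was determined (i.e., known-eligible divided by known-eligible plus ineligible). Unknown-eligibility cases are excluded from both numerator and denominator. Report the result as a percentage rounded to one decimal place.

Non-contacts = 63 + 16 = 79
Unknown eligibility = 7 + 68 = 75
Determined eligible → 165 + 5 + 126 + 79 = 375
e = 375 / (375 + 32) = 375 / 407 = 0.9214

92.1%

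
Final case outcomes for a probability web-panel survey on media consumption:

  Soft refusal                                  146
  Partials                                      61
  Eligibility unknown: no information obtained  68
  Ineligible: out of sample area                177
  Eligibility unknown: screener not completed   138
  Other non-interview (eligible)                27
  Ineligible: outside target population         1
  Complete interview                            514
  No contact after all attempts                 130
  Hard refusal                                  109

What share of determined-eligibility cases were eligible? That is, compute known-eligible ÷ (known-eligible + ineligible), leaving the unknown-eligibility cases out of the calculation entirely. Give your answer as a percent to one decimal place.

Refusal or break-off = 109 + 146 = 255
Undetermined eligibility = 138 + 68 = 206
Screened out, ineligible = 1 + 177 = 178
Eligible (known) → 514 + 61 + 255 + 130 + 27 = 987
e = 987 / (987 + 178) = 987 / 1165 = 0.8472

84.7%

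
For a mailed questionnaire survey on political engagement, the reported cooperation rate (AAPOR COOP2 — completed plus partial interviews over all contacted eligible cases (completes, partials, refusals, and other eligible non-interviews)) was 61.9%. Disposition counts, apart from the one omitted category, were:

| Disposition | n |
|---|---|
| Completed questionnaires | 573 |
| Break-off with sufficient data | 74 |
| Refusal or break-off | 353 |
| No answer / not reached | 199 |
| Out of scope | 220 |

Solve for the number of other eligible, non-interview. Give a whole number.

Top → 573 + 74 = 647
COOP2 = 647 / D = 0.619
D = 647 / 0.619 = 1045.2
Remaining denominator categories sum to 1000
other eligible, non-interview = 1045.2 − 1000 ≈ 45

45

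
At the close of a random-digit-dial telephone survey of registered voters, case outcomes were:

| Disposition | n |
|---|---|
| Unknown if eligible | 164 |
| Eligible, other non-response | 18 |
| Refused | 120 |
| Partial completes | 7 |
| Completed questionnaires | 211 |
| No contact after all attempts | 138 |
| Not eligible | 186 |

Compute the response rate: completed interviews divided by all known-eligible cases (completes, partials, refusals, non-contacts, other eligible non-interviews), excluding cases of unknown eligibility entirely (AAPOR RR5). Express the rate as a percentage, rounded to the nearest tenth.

Numerator = 211
Denominator = 211 + 7 + 120 + 138 + 18 = 494
RR5 = 211 / 494 = 0.4271

42.7%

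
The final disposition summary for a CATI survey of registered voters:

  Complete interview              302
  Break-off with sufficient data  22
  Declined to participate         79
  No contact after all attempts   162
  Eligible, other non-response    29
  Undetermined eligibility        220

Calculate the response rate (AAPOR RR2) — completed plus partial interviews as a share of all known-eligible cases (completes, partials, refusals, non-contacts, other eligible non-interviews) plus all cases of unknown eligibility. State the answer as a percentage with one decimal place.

Top → 302 + 22 = 324
Base → 302 + 22 + 79 + 162 + 29 + 220 = 814
RR2 = 324 / 814 = 0.3980

39.8%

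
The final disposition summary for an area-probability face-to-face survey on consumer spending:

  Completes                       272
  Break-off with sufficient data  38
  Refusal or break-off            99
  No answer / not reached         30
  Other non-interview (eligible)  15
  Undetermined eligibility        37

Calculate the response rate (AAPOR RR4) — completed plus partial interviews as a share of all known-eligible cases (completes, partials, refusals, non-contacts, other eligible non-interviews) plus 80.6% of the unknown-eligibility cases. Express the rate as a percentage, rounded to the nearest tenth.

Numerator → 272 + 38 = 310
Determined eligible → 272 + 38 + 99 + 30 + 15 = 454
Estimated eligible among unknowns → 0.8060 × 37 = 29.82
Denom → 454 + 29.82 = 483.82
RR4 = 310 / 483.82 = 0.6407

64.1%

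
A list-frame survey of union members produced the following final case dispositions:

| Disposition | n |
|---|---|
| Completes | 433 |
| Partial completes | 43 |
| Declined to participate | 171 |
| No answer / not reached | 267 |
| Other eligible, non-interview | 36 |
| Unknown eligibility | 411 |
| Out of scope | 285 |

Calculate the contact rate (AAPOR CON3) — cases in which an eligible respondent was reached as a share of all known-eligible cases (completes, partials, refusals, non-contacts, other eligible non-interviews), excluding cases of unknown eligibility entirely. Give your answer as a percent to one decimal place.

71.9%

Top → 433 + 43 + 171 + 36 = 683
Denominator → 433 + 43 + 171 + 267 + 36 = 950
CON3 = 683 / 950 = 0.7189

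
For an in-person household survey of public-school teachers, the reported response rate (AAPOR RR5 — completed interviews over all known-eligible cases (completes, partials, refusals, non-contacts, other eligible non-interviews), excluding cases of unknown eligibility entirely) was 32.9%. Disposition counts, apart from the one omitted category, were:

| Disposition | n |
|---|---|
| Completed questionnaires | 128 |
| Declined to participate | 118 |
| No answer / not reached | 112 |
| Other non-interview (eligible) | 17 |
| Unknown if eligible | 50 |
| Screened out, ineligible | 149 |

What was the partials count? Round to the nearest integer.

RR5 = 128 / D = 0.329
D = 128 / 0.329 = 389.1
Remaining denominator categories sum to 375
partials = 389.1 − 375 ≈ 14

14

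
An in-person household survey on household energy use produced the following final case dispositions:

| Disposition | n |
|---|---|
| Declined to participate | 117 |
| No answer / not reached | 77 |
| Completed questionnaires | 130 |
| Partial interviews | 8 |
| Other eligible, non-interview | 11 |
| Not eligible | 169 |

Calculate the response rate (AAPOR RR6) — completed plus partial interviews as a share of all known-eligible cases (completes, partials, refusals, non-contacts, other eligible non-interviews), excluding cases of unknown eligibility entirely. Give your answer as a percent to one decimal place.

40.2%

Num = 130 + 8 = 138
Base = 130 + 8 + 117 + 77 + 11 = 343
RR6 = 138 / 343 = 0.4023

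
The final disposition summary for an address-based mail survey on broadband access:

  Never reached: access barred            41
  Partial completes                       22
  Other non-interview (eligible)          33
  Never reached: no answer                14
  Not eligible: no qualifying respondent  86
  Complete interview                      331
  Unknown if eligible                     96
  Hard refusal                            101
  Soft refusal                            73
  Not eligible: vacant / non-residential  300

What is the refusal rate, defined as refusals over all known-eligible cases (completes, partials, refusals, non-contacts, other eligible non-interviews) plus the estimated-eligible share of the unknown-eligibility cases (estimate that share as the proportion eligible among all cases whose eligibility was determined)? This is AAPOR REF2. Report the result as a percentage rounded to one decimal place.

Declined to participate = 101 + 73 = 174
No contact after all attempts = 14 + 41 = 55
Ineligible = 86 + 300 = 386
Top = 174
Known eligible = 331 + 22 + 174 + 55 + 33 = 615
e = 615 / (615 + 386) = 615 / 1001 = 0.6144
e × U = 0.6144 × 96 = 58.98
Denom = 615 + 58.98 = 673.98
REF2 = 174 / 673.98 = 0.2582

25.8%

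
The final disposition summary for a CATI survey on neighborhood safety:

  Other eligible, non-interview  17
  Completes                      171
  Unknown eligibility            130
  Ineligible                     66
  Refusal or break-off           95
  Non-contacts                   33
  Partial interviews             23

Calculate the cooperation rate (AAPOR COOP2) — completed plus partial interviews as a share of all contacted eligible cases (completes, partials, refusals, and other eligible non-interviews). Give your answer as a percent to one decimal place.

63.4%

Numerator → 171 + 23 = 194
Base → 171 + 23 + 95 + 17 = 306
COOP2 = 194 / 306 = 0.6340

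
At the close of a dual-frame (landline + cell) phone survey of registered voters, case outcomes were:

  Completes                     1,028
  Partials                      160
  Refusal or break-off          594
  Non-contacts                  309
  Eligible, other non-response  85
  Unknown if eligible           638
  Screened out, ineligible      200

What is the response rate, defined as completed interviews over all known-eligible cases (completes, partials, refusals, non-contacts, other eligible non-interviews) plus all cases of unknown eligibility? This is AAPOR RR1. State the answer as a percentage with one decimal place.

Top → 1028
Denom → 1028 + 160 + 594 + 309 + 85 + 638 = 2814
RR1 = 1028 / 2814 = 0.3653

36.5%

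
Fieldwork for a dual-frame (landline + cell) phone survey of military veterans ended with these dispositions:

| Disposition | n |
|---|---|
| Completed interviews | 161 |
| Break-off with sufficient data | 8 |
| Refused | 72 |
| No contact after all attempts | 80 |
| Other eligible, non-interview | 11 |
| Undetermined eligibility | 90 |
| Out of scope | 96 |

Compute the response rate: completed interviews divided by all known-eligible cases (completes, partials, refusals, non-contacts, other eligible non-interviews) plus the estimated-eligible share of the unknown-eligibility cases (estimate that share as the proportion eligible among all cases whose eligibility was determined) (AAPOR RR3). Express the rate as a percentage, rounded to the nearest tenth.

Numerator: 161
Eligible (known): 161 + 8 + 72 + 80 + 11 = 332
e = 332 / (332 + 96) = 332 / 428 = 0.7757
e × U: 0.7757 × 90 = 69.81
Base: 332 + 69.81 = 401.81
RR3 = 161 / 401.81 = 0.4007

40.1%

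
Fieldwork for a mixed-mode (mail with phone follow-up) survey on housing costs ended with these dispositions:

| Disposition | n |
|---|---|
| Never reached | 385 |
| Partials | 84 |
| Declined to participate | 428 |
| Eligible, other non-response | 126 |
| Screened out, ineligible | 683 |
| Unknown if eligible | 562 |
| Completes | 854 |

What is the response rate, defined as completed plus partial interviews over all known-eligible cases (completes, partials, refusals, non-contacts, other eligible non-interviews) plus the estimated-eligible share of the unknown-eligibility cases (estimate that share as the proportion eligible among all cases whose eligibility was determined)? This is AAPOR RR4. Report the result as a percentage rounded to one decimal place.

Num: 854 + 84 = 938
Eligible (known): 854 + 84 + 428 + 385 + 126 = 1877
e = 1877 / (1877 + 683) = 1877 / 2560 = 0.7332
Eligible share of unknowns: 0.7332 × 562 = 412.06
Denominator: 1877 + 412.06 = 2289.06
RR4 = 938 / 2289.06 = 0.4098

41.0%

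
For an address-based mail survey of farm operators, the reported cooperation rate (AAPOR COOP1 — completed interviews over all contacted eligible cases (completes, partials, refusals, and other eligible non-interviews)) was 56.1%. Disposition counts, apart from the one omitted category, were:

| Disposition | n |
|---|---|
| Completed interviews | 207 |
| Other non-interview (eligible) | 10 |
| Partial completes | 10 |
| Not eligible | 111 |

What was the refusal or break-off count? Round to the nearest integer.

142

COOP1 = 207 / D = 0.561
D = 207 / 0.561 = 369.0
Remaining denominator categories sum to 227
refusal or break-off = 369.0 − 227 ≈ 142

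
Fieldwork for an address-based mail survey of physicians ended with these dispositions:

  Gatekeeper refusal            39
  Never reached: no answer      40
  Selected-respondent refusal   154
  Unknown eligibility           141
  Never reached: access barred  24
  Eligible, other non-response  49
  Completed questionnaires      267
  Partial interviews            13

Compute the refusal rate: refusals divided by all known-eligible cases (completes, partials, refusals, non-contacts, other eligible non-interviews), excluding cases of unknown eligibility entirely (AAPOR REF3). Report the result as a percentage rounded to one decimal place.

Refusals = 39 + 154 = 193
No contact after all attempts = 40 + 24 = 64
Numerator = 193
Denom = 267 + 13 + 193 + 64 + 49 = 586
REF3 = 193 / 586 = 0.3294

32.9%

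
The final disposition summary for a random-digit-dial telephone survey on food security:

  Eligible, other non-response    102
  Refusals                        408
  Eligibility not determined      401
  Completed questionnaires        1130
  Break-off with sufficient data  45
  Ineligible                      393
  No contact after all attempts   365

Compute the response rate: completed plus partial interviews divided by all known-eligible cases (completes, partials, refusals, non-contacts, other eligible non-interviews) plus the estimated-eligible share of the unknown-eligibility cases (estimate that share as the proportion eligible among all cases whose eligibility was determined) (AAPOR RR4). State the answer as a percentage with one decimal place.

49.2%

Num → 1130 + 45 = 1175
Known eligible → 1130 + 45 + 408 + 365 + 102 = 2050
e = 2050 / (2050 + 393) = 2050 / 2443 = 0.8391
Estimated eligible among unknowns → 0.8391 × 401 = 336.48
Denominator → 2050 + 336.48 = 2386.48
RR4 = 1175 / 2386.48 = 0.4924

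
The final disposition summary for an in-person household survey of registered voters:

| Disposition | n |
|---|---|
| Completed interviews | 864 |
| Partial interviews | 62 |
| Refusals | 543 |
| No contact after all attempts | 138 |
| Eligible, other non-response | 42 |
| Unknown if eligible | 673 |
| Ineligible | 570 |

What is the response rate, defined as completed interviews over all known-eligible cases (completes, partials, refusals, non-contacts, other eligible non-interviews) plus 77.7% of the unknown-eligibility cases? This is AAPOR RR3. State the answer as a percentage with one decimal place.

Num → 864
Determined eligible → 864 + 62 + 543 + 138 + 42 = 1649
e × U → 0.7770 × 673 = 522.92
Denom → 1649 + 522.92 = 2171.92
RR3 = 864 / 2171.92 = 0.3978

39.8%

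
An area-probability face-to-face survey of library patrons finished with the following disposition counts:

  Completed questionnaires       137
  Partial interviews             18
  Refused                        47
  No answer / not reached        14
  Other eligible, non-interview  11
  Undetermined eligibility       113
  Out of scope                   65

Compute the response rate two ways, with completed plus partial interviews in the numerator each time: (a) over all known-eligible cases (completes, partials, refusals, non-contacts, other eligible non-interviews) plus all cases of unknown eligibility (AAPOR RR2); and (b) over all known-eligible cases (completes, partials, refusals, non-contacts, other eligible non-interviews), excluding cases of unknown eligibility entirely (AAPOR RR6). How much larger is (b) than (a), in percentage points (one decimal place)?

22.7

Top: 137 + 18 = 155
Base: 137 + 18 + 47 + 14 + 11 + 113 = 340
RR2 = 155 / 340 = 0.4559
Base: 137 + 18 + 47 + 14 + 11 = 227
RR6 = 155 / 227 = 0.6828
Difference = 68.28 − 45.59 = 22.69 percentage points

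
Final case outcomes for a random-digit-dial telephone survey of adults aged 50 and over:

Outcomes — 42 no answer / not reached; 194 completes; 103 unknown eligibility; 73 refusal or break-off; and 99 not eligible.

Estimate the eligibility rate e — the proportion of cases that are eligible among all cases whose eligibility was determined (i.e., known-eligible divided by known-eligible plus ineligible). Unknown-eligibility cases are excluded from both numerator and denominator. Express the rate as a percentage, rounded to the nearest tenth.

Eligible (known) → 194 + 73 + 42 = 309
e = 309 / (309 + 99) = 309 / 408 = 0.7574

75.7%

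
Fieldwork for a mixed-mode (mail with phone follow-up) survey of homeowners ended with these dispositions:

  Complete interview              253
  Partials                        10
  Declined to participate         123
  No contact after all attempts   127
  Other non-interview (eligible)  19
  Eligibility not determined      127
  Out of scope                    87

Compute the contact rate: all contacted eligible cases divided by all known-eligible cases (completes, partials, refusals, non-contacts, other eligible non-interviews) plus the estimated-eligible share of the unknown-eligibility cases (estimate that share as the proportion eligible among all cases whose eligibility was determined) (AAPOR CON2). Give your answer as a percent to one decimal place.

63.2%

Num = 253 + 10 + 123 + 19 = 405
Eligible (known) = 253 + 10 + 123 + 127 + 19 = 532
e = 532 / (532 + 87) = 532 / 619 = 0.8595
Eligible share of unknowns = 0.8595 × 127 = 109.16
Denominator = 532 + 109.16 = 641.16
CON2 = 405 / 641.16 = 0.6317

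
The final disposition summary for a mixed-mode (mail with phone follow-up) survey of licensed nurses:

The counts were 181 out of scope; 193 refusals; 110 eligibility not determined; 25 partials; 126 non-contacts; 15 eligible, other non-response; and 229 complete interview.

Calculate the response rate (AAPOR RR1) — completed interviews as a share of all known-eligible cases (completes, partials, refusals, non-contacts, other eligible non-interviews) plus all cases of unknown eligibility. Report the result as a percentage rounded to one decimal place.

Num = 229
Base = 229 + 25 + 193 + 126 + 15 + 110 = 698
RR1 = 229 / 698 = 0.3281

32.8%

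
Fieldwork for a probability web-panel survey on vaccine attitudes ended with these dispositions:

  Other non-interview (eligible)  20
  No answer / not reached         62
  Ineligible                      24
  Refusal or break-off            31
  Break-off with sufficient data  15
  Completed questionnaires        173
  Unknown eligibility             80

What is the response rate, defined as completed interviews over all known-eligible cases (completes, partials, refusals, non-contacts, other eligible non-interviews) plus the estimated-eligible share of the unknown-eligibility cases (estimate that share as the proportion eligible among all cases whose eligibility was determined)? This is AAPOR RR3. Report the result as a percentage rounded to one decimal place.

46.1%

Top: 173
Eligible (known): 173 + 15 + 31 + 62 + 20 = 301
e = 301 / (301 + 24) = 301 / 325 = 0.9262
Estimated eligible among unknowns: 0.9262 × 80 = 74.10
Base: 301 + 74.10 = 375.10
RR3 = 173 / 375.10 = 0.4612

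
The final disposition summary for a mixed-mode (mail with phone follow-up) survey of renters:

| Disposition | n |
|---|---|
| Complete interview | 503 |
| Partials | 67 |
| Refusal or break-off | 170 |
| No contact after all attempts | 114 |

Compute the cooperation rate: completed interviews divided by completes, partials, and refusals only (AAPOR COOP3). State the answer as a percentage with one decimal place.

Num → 503
Denom → 503 + 67 + 170 = 740
COOP3 = 503 / 740 = 0.6797

68.0%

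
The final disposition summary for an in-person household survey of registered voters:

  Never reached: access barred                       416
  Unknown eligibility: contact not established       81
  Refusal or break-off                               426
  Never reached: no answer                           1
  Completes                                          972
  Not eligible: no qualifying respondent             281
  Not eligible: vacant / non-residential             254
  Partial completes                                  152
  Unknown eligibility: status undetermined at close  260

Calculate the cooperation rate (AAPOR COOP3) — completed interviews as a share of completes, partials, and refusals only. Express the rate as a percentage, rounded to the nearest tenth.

Never reached = 1 + 416 = 417
Eligibility not determined = 81 + 260 = 341
Ineligible = 281 + 254 = 535
Top = 972
Base = 972 + 152 + 426 = 1550
COOP3 = 972 / 1550 = 0.6271

62.7%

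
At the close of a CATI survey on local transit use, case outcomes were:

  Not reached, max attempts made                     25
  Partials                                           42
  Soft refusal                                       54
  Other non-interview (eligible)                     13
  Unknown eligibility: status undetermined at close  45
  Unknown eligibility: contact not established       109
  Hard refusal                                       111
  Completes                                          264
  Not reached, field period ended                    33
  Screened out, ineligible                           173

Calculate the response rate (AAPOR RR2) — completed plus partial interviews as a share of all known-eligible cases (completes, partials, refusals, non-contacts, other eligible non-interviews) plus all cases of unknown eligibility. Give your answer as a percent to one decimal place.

Refused = 111 + 54 = 165
Non-contacts = 33 + 25 = 58
Undetermined eligibility = 109 + 45 = 154
Num = 264 + 42 = 306
Denominator = 264 + 42 + 165 + 58 + 13 + 154 = 696
RR2 = 306 / 696 = 0.4397

44.0%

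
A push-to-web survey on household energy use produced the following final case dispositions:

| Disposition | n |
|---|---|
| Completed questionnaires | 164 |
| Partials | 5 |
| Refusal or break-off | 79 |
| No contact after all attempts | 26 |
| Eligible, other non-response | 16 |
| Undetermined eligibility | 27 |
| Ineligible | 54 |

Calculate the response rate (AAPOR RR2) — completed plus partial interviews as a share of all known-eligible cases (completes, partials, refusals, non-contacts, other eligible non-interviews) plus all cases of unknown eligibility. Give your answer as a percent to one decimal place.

53.3%

Numerator = 164 + 5 = 169
Denom = 164 + 5 + 79 + 26 + 16 + 27 = 317
RR2 = 169 / 317 = 0.5331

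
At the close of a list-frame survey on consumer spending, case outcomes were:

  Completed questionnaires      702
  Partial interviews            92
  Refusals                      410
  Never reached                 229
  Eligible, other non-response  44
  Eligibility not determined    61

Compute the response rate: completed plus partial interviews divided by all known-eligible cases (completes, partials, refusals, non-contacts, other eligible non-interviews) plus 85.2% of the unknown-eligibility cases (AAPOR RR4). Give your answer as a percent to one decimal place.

51.9%

Num → 702 + 92 = 794
Known eligible → 702 + 92 + 410 + 229 + 44 = 1477
Eligible share of unknowns → 0.8520 × 61 = 51.97
Base → 1477 + 51.97 = 1528.97
RR4 = 794 / 1528.97 = 0.5193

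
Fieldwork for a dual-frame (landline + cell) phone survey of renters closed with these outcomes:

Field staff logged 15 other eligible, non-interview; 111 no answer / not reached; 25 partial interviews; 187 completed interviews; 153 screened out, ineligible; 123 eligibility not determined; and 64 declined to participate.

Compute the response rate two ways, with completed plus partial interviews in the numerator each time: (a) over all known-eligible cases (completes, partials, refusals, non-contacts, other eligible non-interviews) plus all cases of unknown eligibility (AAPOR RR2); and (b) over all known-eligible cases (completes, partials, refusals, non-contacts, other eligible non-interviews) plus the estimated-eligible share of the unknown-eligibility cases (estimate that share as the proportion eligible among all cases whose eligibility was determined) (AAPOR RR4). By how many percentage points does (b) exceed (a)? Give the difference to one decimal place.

Num = 187 + 25 = 212
Denominator = 187 + 25 + 64 + 111 + 15 + 123 = 525
RR2 = 212 / 525 = 0.4038
Eligible (known) = 187 + 25 + 64 + 111 + 15 = 402
e = 402 / (402 + 153) = 402 / 555 = 0.7243
Estimated eligible among unknowns = 0.7243 × 123 = 89.09
Denominator = 402 + 89.09 = 491.09
RR4 = 212 / 491.09 = 0.4317
Difference = 43.17 − 40.38 = 2.79 percentage points

2.8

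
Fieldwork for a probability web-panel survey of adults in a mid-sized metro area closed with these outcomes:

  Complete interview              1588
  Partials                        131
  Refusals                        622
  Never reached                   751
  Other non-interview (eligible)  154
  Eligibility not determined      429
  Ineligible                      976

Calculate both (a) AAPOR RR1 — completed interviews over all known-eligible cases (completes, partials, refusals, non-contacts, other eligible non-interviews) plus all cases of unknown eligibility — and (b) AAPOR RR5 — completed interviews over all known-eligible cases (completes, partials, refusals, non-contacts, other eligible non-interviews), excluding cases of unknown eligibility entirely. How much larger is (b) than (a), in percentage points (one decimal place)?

Top: 1588
Denom: 1588 + 131 + 622 + 751 + 154 + 429 = 3675
RR1 = 1588 / 3675 = 0.4321
Denom: 1588 + 131 + 622 + 751 + 154 = 3246
RR5 = 1588 / 3246 = 0.4892
Difference = 48.92 − 43.21 = 5.71 percentage points

5.7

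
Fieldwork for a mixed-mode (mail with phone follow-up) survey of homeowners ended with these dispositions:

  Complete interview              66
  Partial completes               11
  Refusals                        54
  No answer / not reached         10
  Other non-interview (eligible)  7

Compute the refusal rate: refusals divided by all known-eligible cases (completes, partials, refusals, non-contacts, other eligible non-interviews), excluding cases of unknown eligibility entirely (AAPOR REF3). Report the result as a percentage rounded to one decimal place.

36.5%

Top = 54
Base = 66 + 11 + 54 + 10 + 7 = 148
REF3 = 54 / 148 = 0.3649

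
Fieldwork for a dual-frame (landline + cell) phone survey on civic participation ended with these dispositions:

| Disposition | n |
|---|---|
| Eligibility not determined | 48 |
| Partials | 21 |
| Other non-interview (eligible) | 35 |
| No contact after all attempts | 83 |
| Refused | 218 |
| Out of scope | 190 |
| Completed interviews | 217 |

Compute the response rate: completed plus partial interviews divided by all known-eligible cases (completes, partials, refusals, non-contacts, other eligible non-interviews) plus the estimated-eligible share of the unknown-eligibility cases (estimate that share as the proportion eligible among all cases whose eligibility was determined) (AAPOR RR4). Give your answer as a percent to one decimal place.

39.0%

Top: 217 + 21 = 238
Determined eligible: 217 + 21 + 218 + 83 + 35 = 574
e = 574 / (574 + 190) = 574 / 764 = 0.7513
Eligible share of unknowns: 0.7513 × 48 = 36.06
Denom: 574 + 36.06 = 610.06
RR4 = 238 / 610.06 = 0.3901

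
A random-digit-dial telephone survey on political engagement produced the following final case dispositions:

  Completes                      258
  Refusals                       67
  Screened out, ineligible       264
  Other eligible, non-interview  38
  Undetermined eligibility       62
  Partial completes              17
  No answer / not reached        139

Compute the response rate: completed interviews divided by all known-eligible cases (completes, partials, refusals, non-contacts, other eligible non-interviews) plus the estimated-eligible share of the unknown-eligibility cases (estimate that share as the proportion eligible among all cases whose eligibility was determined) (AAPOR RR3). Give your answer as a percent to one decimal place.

46.1%

Numerator = 258
Known eligible = 258 + 17 + 67 + 139 + 38 = 519
e = 519 / (519 + 264) = 519 / 783 = 0.6628
Eligible share of unknowns = 0.6628 × 62 = 41.09
Base = 519 + 41.09 = 560.09
RR3 = 258 / 560.09 = 0.4606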